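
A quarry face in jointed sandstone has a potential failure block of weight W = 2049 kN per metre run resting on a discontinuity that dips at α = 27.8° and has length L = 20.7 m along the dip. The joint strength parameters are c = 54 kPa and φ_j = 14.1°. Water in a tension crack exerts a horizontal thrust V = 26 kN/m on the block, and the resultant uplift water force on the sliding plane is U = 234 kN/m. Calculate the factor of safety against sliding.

FS = 1.54

Resolving the block weight along and normal to the plane and applying the Mohr–Coulomb strength on the joint:
N' = W cosα − U − V sinα = 2049·cos27.8° − 234 − 26·sin27.8° = 1566.4 kN/m
Driving force T = W sinα + V cosα = 2049·sin27.8° + 26·cos27.8° = 978.6 kN/m
Resisting force R = c·L + N'·tanφ_j = 54·20.7 + 1566.4·tan14.1° = 1117.8 + 393.4 = 1511.2 kN/m
FS = R / T = 1511.2 / 978.6 = 1.544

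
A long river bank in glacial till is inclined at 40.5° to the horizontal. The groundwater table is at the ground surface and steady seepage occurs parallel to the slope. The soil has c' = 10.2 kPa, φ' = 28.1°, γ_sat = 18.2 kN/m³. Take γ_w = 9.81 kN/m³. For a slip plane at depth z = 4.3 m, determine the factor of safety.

FS = 0.55

With seepage parallel to the slope and the water table at the surface, the effective normal stress on the slip plane uses the buoyant unit weight γ' = γ_sat − γ_w while the driving shear stress uses γ_sat:
FS = [c' + γ' z cos²β tanφ'] / [γ_sat z sinβ cosβ]
γ' = 18.2 − 9.81 = 8.39 kN/m³
Numerator = 10.2 + 8.39·4.3·cos²40.5°·tan28.1° = 10.2 + 8.39·4.3·0.5782·0.5340 = 21.338 kPa
Denominator = 18.2·4.3·sin40.5°·cos40.5° = 18.2·4.3·0.6494·0.7604 = 38.648 kPa
FS = 21.338 / 38.648 = 0.552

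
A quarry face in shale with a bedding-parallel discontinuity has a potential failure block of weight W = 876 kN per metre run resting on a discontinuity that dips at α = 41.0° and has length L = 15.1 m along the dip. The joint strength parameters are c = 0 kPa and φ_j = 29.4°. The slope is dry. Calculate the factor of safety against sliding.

Resolving the block weight along and normal to the plane and applying the Mohr–Coulomb strength on the joint:
N' = W cosα = 876·cos41.0° = 661.1 kN/m
Driving force T = W sinα = 876·sin41.0° = 574.7 kN/m
Resisting force R = c·L + N'·tanφ_j = 0·15.1 + 661.1·tan29.4° = 0.0 + 372.5 = 372.5 kN/m
FS = R / T = 372.5 / 574.7 = 0.648

FS = 0.65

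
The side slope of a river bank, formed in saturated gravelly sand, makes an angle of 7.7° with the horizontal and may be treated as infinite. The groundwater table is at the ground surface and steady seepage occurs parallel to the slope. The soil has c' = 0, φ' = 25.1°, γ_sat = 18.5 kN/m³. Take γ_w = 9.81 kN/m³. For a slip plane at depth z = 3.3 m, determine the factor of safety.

FS = 1.63

With seepage parallel to the slope and the water table at the surface, the effective normal stress on the slip plane uses the buoyant unit weight γ' = γ_sat − γ_w while the driving shear stress uses γ_sat:
FS = [c' + γ' z cos²β tanφ'] / [γ_sat z sinβ cosβ]
(For c' = 0 this reduces to FS = (γ'/γ_sat)·tanφ'/tanβ.)
γ' = 18.5 − 9.81 = 8.69 kN/m³
Numerator = 0.0 + 8.69·3.3·cos²7.7°·tan25.1° = 0.0 + 8.69·3.3·0.9820·0.4684 = 13.192 kPa
Denominator = 18.5·3.3·sin7.7°·cos7.7° = 18.5·3.3·0.1340·0.9910 = 8.106 kPa
FS = 13.192 / 8.106 = 1.627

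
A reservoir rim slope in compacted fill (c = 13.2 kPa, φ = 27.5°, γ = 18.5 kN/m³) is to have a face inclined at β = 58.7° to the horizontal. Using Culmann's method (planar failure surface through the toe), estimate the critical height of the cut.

Culmann's analysis gives the critical failure plane at α_cr = (β + φ)/2 = (58.7 + 27.5)/2 = 43.1°, and the critical height
H_c = (4c/γ) · sinβ cosφ / [1 − cos(β − φ)]
    = (4·13.2/18.5) · sin58.7°·cos27.5° / [1 − cos(31.2°)]
    = 2.854 · 0.8545·0.8870 / [1 − 0.8554]
    = 2.854 · 0.7579 / 0.1446
    = 14.96 m

H_c = 14.96 m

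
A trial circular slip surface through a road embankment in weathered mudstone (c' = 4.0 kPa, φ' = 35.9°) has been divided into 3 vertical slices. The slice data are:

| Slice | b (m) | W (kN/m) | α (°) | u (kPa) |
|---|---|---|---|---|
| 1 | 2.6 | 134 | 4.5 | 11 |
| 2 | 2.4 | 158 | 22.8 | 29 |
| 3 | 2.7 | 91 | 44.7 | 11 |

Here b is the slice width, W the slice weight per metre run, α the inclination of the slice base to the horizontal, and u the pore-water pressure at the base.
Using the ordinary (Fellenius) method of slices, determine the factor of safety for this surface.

FS = 1.32

Ordinary method of slices: FS = Σ[c'·Δl_i + (W_i cosα_i − u_i·Δl_i)·tanφ'] / Σ W_i sinα_i, with Δl_i = b_i / cosα_i.
Slice 1: Δl = 2.6/cos4.5° = 2.608 m; N'_1 = 134·cos4.5° − 11·2.608 = 104.9; c'Δl = 10.43; W sinα = 10.5
Slice 2: Δl = 2.4/cos22.8° = 2.603 m; N'_2 = 158·cos22.8° − 29·2.603 = 70.2; c'Δl = 10.41; W sinα = 61.2
Slice 3: Δl = 2.7/cos44.7° = 3.799 m; N'_3 = 91·cos44.7° − 11·3.799 = 22.9; c'Δl = 15.19; W sinα = 64.0
Σc'Δl = 36.0 kN/m; ΣN' = 198.0 kN/m; ΣW sinα = 135.7 kN/m
Resisting = 36.0 + 198.0·tan35.9° = 36.0 + 143.3 = 179.3 kN/m
FS = 179.3 / 135.7 = 1.321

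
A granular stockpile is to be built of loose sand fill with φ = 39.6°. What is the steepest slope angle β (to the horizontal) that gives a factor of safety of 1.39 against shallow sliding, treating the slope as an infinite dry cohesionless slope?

For an infinite dry cohesionless slope FS = tanφ/tanβ, so tanβ = tanφ / FS.
tanβ = tan39.6° / 1.39 = 0.8273 / 1.39 = 0.5952
β = arctan(0.5952) = 30.76°

β = 30.8°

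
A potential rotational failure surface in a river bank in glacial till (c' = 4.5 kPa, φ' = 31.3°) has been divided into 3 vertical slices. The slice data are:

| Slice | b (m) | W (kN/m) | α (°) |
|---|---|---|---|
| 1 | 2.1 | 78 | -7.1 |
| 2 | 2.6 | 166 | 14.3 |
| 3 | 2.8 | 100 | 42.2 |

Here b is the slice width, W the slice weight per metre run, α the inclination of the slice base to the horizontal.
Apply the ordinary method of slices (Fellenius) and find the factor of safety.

Ordinary method of slices: FS = Σ[c'·Δl_i + (W_i cosα_i)·tanφ'] / Σ W_i sinα_i, with Δl_i = b_i / cosα_i.
Slice 1: Δl = 2.1/cos(-7.1°) = 2.116 m; N'_1 = 78·cos(-7.1°) = 77.4; c'Δl = 9.52; W sinα = -9.6
Slice 2: Δl = 2.6/cos14.3° = 2.683 m; N'_2 = 166·cos14.3° = 160.9; c'Δl = 12.07; W sinα = 41.0
Slice 3: Δl = 2.8/cos42.2° = 3.780 m; N'_3 = 100·cos42.2° = 74.1; c'Δl = 17.01; W sinα = 67.2
Σc'Δl = 38.6 kN/m; ΣN' = 312.3 kN/m; ΣW sinα = 98.5 kN/m
Resisting = 38.6 + 312.3·tan31.3° = 38.6 + 189.9 = 228.5 kN/m
FS = 228.5 / 98.5 = 2.319

FS = 2.32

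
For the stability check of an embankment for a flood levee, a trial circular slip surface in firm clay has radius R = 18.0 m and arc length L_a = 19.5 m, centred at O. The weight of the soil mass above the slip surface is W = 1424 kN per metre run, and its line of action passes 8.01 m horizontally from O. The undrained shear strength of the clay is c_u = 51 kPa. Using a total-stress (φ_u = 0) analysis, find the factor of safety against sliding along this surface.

FS = 1.57

Taking moments about the centre O, the resisting moment is provided by the undrained shear strength acting along the arc:
M_R = c_u·L_a·R = 51·19.50·18.0 = 17901.0 kN·m/m
M_D = W·d = 1424·8.01 = 11406.2 kN·m/m
FS = M_R / M_D = 17901.0 / 11406.2 = 1.569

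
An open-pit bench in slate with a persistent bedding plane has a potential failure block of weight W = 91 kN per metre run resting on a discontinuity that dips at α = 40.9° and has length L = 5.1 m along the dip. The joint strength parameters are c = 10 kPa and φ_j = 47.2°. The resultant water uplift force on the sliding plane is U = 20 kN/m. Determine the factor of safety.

FS = 1.74

Resolving the block weight along and normal to the plane and applying the Mohr–Coulomb strength on the joint:
N' = W cosα − U = 91·cos40.9° − 20 = 48.8 kN/m
Driving force T = W sinα = 91·sin40.9° = 59.6 kN/m
Resisting force R = c·L + N'·tanφ_j = 10·5.1 + 48.8·tan47.2° = 51.0 + 52.7 = 103.7 kN/m
FS = R / T = 103.7 / 59.6 = 1.740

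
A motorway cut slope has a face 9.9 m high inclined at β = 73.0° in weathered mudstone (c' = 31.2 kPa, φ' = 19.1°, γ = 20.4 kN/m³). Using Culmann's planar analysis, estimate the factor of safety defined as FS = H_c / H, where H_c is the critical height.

H_c = (4c'/γ) · sinβ cosφ' / [1 − cos(β − φ')]
    = (4·31.2/20.4) · sin73.0°·cos19.1° / [1 − cos53.9°]
    = 6.118 · 0.9037 / 0.4108 = 13.46 m
FS = H_c / H = 13.46 / 9.9 = 1.359

FS = 1.36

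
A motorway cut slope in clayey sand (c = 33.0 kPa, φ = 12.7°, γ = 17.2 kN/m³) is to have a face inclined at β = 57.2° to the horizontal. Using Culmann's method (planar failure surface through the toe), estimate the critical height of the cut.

Culmann's analysis gives the critical failure plane at α_cr = (β + φ)/2 = (57.2 + 12.7)/2 = 35.0°, and the critical height
H_c = (4c/γ) · sinβ cosφ / [1 − cos(β − φ)]
    = (4·33.0/17.2) · sin57.2°·cos12.7° / [1 − cos(44.5°)]
    = 7.674 · 0.8406·0.9755 / [1 − 0.7133]
    = 7.674 · 0.8200 / 0.2867
    = 21.95 m

H_c = 21.95 m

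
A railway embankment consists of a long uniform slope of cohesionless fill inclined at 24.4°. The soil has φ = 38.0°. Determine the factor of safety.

For a dry cohesionless infinite slope the factor of safety is FS = tanφ / tanβ.
FS = tan38.0° / tan24.4° = 0.7813 / 0.4536 = 1.722

FS = 1.72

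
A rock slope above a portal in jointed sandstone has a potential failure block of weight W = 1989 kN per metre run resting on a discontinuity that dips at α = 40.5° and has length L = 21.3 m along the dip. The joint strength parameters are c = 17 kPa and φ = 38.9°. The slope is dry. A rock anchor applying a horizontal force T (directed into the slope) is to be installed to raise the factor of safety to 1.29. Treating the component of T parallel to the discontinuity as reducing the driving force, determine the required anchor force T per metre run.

Resolving forces along and normal to the sliding plane, with the horizontal anchor force T adding T·sinα to the effective normal force and T·cosα acting up the plane against the driving force:
FS = [cL + (W cosα + T sinα) tanφ] / [W sinα − T cosα]
Without the anchor: N' = 1512.4 kN/m, driving T_d = 1291.8 kN/m, resisting R = 17·21.3 + 1512.4·tan38.9° = 1582.5 kN/m, FS = 1.23.
Setting FS = 1.29 and solving for T:
1.29·(1291.8 − T cos40.5°) = 1582.5 + T sin40.5°·tan38.9°
T·(sin40.5°·tan38.9° + 1.29·cos40.5°) = 1.29·1291.8 − 1582.5
T·(0.6494·0.8069 + 1.29·0.7604) = 1666.4 − 1582.5 = 83.9
T·1.5050 = 83.9
T = 55.7 kN/m

T = 56 kN/m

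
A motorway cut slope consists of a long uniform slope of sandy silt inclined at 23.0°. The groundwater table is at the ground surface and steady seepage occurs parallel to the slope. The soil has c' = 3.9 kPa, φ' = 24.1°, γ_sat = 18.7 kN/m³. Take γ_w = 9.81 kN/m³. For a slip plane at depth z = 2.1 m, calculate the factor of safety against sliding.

With seepage parallel to the slope and the water table at the surface, the effective normal stress on the slip plane uses the buoyant unit weight γ' = γ_sat − γ_w while the driving shear stress uses γ_sat:
FS = [c' + γ' z cos²β tanφ'] / [γ_sat z sinβ cosβ]
γ' = 18.7 − 9.81 = 8.89 kN/m³
Numerator = 3.9 + 8.89·2.1·cos²23.0°·tan24.1° = 3.9 + 8.89·2.1·0.8473·0.4473 = 10.976 kPa
Denominator = 18.7·2.1·sin23.0°·cos23.0° = 18.7·2.1·0.3907·0.9205 = 14.124 kPa
FS = 10.976 / 14.124 = 0.777

FS = 0.78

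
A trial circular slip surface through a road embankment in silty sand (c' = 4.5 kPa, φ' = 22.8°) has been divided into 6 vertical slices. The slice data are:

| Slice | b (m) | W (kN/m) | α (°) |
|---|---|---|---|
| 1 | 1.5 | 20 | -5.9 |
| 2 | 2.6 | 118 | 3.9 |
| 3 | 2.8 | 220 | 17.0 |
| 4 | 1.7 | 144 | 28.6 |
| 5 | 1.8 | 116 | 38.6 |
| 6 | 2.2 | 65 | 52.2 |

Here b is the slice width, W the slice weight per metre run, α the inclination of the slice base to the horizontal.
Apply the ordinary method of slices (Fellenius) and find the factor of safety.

Ordinary method of slices: FS = Σ[c'·Δl_i + (W_i cosα_i)·tanφ'] / Σ W_i sinα_i, with Δl_i = b_i / cosα_i.
Slice 1: Δl = 1.5/cos(-5.9°) = 1.508 m; N'_1 = 20·cos(-5.9°) = 19.9; c'Δl = 6.79; W sinα = -2.1
Slice 2: Δl = 2.6/cos3.9° = 2.606 m; N'_2 = 118·cos3.9° = 117.7; c'Δl = 11.73; W sinα = 8.0
Slice 3: Δl = 2.8/cos17.0° = 2.928 m; N'_3 = 220·cos17.0° = 210.4; c'Δl = 13.18; W sinα = 64.3
Slice 4: Δl = 1.7/cos28.6° = 1.936 m; N'_4 = 144·cos28.6° = 126.4; c'Δl = 8.71; W sinα = 68.9
Slice 5: Δl = 1.8/cos38.6° = 2.303 m; N'_5 = 116·cos38.6° = 90.7; c'Δl = 10.36; W sinα = 72.4
Slice 6: Δl = 2.2/cos52.2° = 3.589 m; N'_6 = 65·cos52.2° = 39.8; c'Δl = 16.15; W sinα = 51.4
Σc'Δl = 66.9 kN/m; ΣN' = 604.9 kN/m; ΣW sinα = 263.0 kN/m
Resisting = 66.9 + 604.9·tan22.8° = 66.9 + 254.3 = 321.2 kN/m
FS = 321.2 / 263.0 = 1.222

FS = 1.22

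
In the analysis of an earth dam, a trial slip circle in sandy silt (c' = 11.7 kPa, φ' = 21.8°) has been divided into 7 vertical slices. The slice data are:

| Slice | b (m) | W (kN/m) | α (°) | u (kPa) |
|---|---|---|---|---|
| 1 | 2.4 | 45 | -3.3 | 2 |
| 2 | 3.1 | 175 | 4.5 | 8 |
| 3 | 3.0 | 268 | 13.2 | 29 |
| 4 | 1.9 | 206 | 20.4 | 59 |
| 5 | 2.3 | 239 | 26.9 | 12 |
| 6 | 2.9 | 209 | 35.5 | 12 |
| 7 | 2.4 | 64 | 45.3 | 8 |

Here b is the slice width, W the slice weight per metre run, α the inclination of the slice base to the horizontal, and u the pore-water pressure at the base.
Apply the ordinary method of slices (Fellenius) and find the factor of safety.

FS = 1.29

Ordinary method of slices: FS = Σ[c'·Δl_i + (W_i cosα_i − u_i·Δl_i)·tanφ'] / Σ W_i sinα_i, with Δl_i = b_i / cosα_i.
Slice 1: Δl = 2.4/cos(-3.3°) = 2.404 m; N'_1 = 45·cos(-3.3°) − 2·2.404 = 40.1; c'Δl = 28.13; W sinα = -2.6
Slice 2: Δl = 3.1/cos4.5° = 3.110 m; N'_2 = 175·cos4.5° − 8·3.110 = 149.6; c'Δl = 36.38; W sinα = 13.7
Slice 3: Δl = 3.0/cos13.2° = 3.081 m; N'_3 = 268·cos13.2° − 29·3.081 = 171.6; c'Δl = 36.05; W sinα = 61.2
Slice 4: Δl = 1.9/cos20.4° = 2.027 m; N'_4 = 206·cos20.4° − 59·2.027 = 73.5; c'Δl = 23.72; W sinα = 71.8
Slice 5: Δl = 2.3/cos26.9° = 2.579 m; N'_5 = 239·cos26.9° − 12·2.579 = 182.2; c'Δl = 30.18; W sinα = 108.1
Slice 6: Δl = 2.9/cos35.5° = 3.562 m; N'_6 = 209·cos35.5° − 12·3.562 = 127.4; c'Δl = 41.68; W sinα = 121.4
Slice 7: Δl = 2.4/cos45.3° = 3.412 m; N'_7 = 64·cos45.3° − 8·3.412 = 17.7; c'Δl = 39.92; W sinα = 45.5
Σc'Δl = 236.1 kN/m; ΣN' = 762.1 kN/m; ΣW sinα = 419.1 kN/m
Resisting = 236.1 + 762.1·tan21.8° = 236.1 + 304.8 = 540.9 kN/m
FS = 540.9 / 419.1 = 1.290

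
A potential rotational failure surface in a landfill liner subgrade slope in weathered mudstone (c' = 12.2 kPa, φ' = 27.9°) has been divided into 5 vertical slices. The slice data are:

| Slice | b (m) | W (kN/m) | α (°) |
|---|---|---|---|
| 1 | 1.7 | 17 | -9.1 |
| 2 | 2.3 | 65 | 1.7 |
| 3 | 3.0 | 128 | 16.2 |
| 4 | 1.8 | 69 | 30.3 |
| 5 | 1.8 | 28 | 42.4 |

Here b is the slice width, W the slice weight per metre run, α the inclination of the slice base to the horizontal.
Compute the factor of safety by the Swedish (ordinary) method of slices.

FS = 3.31

Ordinary method of slices: FS = Σ[c'·Δl_i + (W_i cosα_i)·tanφ'] / Σ W_i sinα_i, with Δl_i = b_i / cosα_i.
Slice 1: Δl = 1.7/cos(-9.1°) = 1.722 m; N'_1 = 17·cos(-9.1°) = 16.8; c'Δl = 21.00; W sinα = -2.7
Slice 2: Δl = 2.3/cos1.7° = 2.301 m; N'_2 = 65·cos1.7° = 65.0; c'Δl = 28.07; W sinα = 1.9
Slice 3: Δl = 3.0/cos16.2° = 3.124 m; N'_3 = 128·cos16.2° = 122.9; c'Δl = 38.11; W sinα = 35.7
Slice 4: Δl = 1.8/cos30.3° = 2.085 m; N'_4 = 69·cos30.3° = 59.6; c'Δl = 25.43; W sinα = 34.8
Slice 5: Δl = 1.8/cos42.4° = 2.438 m; N'_5 = 28·cos42.4° = 20.7; c'Δl = 29.74; W sinα = 18.9
Σc'Δl = 142.4 kN/m; ΣN' = 284.9 kN/m; ΣW sinα = 88.6 kN/m
Resisting = 142.4 + 284.9·tan27.9° = 142.4 + 150.9 = 293.2 kN/m
FS = 293.2 / 88.6 = 3.308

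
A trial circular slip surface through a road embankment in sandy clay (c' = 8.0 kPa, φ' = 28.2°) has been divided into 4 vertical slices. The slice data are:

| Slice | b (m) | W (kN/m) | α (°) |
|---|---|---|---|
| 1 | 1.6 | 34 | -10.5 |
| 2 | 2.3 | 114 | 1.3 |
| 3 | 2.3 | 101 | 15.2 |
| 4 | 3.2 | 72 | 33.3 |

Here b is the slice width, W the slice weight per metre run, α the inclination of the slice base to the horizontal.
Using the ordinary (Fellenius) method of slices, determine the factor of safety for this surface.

FS = 3.92

Ordinary method of slices: FS = Σ[c'·Δl_i + (W_i cosα_i)·tanφ'] / Σ W_i sinα_i, with Δl_i = b_i / cosα_i.
Slice 1: Δl = 1.6/cos(-10.5°) = 1.627 m; N'_1 = 34·cos(-10.5°) = 33.4; c'Δl = 13.02; W sinα = -6.2
Slice 2: Δl = 2.3/cos1.3° = 2.301 m; N'_2 = 114·cos1.3° = 114.0; c'Δl = 18.40; W sinα = 2.6
Slice 3: Δl = 2.3/cos15.2° = 2.383 m; N'_3 = 101·cos15.2° = 97.5; c'Δl = 19.07; W sinα = 26.5
Slice 4: Δl = 3.2/cos33.3° = 3.829 m; N'_4 = 72·cos33.3° = 60.2; c'Δl = 30.63; W sinα = 39.5
Σc'Δl = 81.1 kN/m; ΣN' = 305.0 kN/m; ΣW sinα = 62.4 kN/m
Resisting = 81.1 + 305.0·tan28.2° = 81.1 + 163.6 = 244.7 kN/m
FS = 244.7 / 62.4 = 3.921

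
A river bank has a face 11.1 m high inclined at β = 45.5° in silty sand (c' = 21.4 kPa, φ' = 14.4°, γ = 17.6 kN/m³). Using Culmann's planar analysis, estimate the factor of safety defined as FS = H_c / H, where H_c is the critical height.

FS = 2.11

H_c = (4c'/γ) · sinβ cosφ' / [1 − cos(β − φ')]
    = (4·21.4/17.6) · sin45.5°·cos14.4° / [1 − cos31.1°]
    = 4.864 · 0.6908 / 0.1437 = 23.38 m
FS = H_c / H = 23.38 / 11.1 = 2.106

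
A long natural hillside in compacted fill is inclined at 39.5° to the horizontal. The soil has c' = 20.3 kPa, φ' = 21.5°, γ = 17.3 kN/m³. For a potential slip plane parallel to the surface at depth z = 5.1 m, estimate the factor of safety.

For an infinite slope with a slip plane parallel to the surface (no pore pressure): FS = [c' + γz cos²β tanφ'] / [γz sinβ cosβ].
γz = 17.3·5.1 = 88.23 kN/m²
Numerator = 20.3 + 88.23·cos²39.5°·tan21.5° = 20.3 + 88.23·0.5954·0.3939 = 40.993 kPa
Denominator = 88.23·sin39.5°·cos39.5° = 88.23·0.6361·0.7716 = 43.304 kPa
FS = 40.993 / 43.304 = 0.947

FS = 0.95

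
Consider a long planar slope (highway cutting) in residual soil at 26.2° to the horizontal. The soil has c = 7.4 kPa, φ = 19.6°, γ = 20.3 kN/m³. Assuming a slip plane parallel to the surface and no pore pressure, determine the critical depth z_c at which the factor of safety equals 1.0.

z_c = 3.33 m

Setting FS = 1.00 in FS = [c + γz cos²β tanφ] / [γz sinβ cosβ] and solving for z:
z = c / [γ cosβ (FS·sinβ − cosβ·tanφ)]
  = 7.4 / [20.3·cos26.2°·(1.00·sin26.2° − cos26.2°·tan19.6°)]
  = 7.4 / [20.3·0.8973·(1.00·0.4415 − 0.8973·0.3561)]
  = 7.4 / 2.2223 = 3.330 m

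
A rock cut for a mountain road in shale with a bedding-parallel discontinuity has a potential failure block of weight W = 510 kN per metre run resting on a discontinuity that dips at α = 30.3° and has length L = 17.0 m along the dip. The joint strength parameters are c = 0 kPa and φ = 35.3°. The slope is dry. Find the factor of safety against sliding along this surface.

Resolving the block weight along and normal to the plane and applying the Mohr–Coulomb strength on the joint:
N' = W cosα = 510·cos30.3° = 440.3 kN/m
Driving force T = W sinα = 510·sin30.3° = 257.3 kN/m
Resisting force R = c·L + N'·tanφ = 0·17.0 + 440.3·tan35.3° = 0.0 + 311.8 = 311.8 kN/m
FS = R / T = 311.8 / 257.3 = 1.212

FS = 1.21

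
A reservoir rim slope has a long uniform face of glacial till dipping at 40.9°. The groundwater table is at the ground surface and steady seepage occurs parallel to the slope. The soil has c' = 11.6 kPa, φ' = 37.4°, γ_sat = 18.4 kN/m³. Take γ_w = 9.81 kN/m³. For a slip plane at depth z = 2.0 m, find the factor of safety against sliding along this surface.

With seepage parallel to the slope and the water table at the surface, the effective normal stress on the slip plane uses the buoyant unit weight γ' = γ_sat − γ_w while the driving shear stress uses γ_sat:
FS = [c' + γ' z cos²β tanφ'] / [γ_sat z sinβ cosβ]
γ' = 18.4 − 9.81 = 8.59 kN/m³
Numerator = 11.6 + 8.59·2.0·cos²40.9°·tan37.4° = 11.6 + 8.59·2.0·0.5713·0.7646 = 19.104 kPa
Denominator = 18.4·2.0·sin40.9°·cos40.9° = 18.4·2.0·0.6547·0.7559 = 18.212 kPa
FS = 19.104 / 18.212 = 1.049

FS = 1.05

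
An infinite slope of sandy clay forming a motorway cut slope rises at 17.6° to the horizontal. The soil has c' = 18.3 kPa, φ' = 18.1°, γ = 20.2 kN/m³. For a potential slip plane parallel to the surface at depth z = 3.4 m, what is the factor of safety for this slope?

FS = 1.95

For an infinite slope with a slip plane parallel to the surface (no pore pressure): FS = [c' + γz cos²β tanφ'] / [γz sinβ cosβ].
γz = 20.2·3.4 = 68.68 kN/m²
Numerator = 18.3 + 68.68·cos²17.6°·tan18.1° = 18.3 + 68.68·0.9086·0.3269 = 38.696 kPa
Denominator = 68.68·sin17.6°·cos17.6° = 68.68·0.3024·0.9532 = 19.795 kPa
FS = 38.696 / 19.795 = 1.955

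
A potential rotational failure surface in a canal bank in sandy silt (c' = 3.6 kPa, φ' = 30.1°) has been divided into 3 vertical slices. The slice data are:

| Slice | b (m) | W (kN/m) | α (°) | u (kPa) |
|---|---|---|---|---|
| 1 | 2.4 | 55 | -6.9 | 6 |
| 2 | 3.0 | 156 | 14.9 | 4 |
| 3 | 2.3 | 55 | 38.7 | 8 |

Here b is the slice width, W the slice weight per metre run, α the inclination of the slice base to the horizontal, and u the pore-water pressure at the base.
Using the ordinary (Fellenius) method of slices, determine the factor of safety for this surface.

Ordinary method of slices: FS = Σ[c'·Δl_i + (W_i cosα_i − u_i·Δl_i)·tanφ'] / Σ W_i sinα_i, with Δl_i = b_i / cosα_i.
Slice 1: Δl = 2.4/cos(-6.9°) = 2.418 m; N'_1 = 55·cos(-6.9°) − 6·2.418 = 40.1; c'Δl = 8.70; W sinα = -6.6
Slice 2: Δl = 3.0/cos14.9° = 3.104 m; N'_2 = 156·cos14.9° − 4·3.104 = 138.3; c'Δl = 11.18; W sinα = 40.1
Slice 3: Δl = 2.3/cos38.7° = 2.947 m; N'_3 = 55·cos38.7° − 8·2.947 = 19.3; c'Δl = 10.61; W sinα = 34.4
Σc'Δl = 30.5 kN/m; ΣN' = 197.8 kN/m; ΣW sinα = 67.9 kN/m
Resisting = 30.5 + 197.8·tan30.1° = 30.5 + 114.6 = 145.1 kN/m
FS = 145.1 / 67.9 = 2.138

FS = 2.14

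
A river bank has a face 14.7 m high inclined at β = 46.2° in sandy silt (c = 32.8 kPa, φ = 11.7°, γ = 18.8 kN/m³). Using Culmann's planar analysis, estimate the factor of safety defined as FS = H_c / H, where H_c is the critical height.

H_c = (4c/γ) · sinβ cosφ / [1 − cos(β − φ)]
    = (4·32.8/18.8) · sin46.2°·cos11.7° / [1 − cos34.5°]
    = 6.979 · 0.7068 / 0.1759 = 28.04 m
FS = H_c / H = 28.04 / 14.7 = 1.908

FS = 1.91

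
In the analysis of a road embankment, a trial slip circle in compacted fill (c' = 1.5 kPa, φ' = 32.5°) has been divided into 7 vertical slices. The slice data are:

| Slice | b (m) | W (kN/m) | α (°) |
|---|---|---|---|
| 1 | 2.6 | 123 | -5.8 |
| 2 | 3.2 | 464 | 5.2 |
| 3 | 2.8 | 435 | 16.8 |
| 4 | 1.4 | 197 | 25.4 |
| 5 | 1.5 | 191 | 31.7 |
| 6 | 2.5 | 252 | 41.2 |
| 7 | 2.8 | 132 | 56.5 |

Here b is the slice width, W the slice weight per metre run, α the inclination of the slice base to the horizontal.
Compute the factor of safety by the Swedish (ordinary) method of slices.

Ordinary method of slices: FS = Σ[c'·Δl_i + (W_i cosα_i)·tanφ'] / Σ W_i sinα_i, with Δl_i = b_i / cosα_i.
Slice 1: Δl = 2.6/cos(-5.8°) = 2.613 m; N'_1 = 123·cos(-5.8°) = 122.4; c'Δl = 3.92; W sinα = -12.4
Slice 2: Δl = 3.2/cos5.2° = 3.213 m; N'_2 = 464·cos5.2° = 462.1; c'Δl = 4.82; W sinα = 42.1
Slice 3: Δl = 2.8/cos16.8° = 2.925 m; N'_3 = 435·cos16.8° = 416.4; c'Δl = 4.39; W sinα = 125.7
Slice 4: Δl = 1.4/cos25.4° = 1.550 m; N'_4 = 197·cos25.4° = 178.0; c'Δl = 2.32; W sinα = 84.5
Slice 5: Δl = 1.5/cos31.7° = 1.763 m; N'_5 = 191·cos31.7° = 162.5; c'Δl = 2.64; W sinα = 100.4
Slice 6: Δl = 2.5/cos41.2° = 3.323 m; N'_6 = 252·cos41.2° = 189.6; c'Δl = 4.98; W sinα = 166.0
Slice 7: Δl = 2.8/cos56.5° = 5.073 m; N'_7 = 132·cos56.5° = 72.9; c'Δl = 7.61; W sinα = 110.1
Σc'Δl = 30.7 kN/m; ΣN' = 1603.8 kN/m; ΣW sinα = 616.3 kN/m
Resisting = 30.7 + 1603.8·tan32.5° = 30.7 + 1021.7 = 1052.4 kN/m
FS = 1052.4 / 616.3 = 1.708

FS = 1.71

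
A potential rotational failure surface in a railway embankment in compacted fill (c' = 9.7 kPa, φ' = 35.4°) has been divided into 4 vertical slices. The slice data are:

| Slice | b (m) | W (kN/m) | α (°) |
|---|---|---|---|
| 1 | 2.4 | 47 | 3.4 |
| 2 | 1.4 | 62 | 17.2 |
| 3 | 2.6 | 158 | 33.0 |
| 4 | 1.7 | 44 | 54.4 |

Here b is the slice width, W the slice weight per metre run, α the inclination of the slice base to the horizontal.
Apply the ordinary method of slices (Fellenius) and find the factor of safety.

Ordinary method of slices: FS = Σ[c'·Δl_i + (W_i cosα_i)·tanφ'] / Σ W_i sinα_i, with Δl_i = b_i / cosα_i.
Slice 1: Δl = 2.4/cos3.4° = 2.404 m; N'_1 = 47·cos3.4° = 46.9; c'Δl = 23.32; W sinα = 2.8
Slice 2: Δl = 1.4/cos17.2° = 1.466 m; N'_2 = 62·cos17.2° = 59.2; c'Δl = 14.22; W sinα = 18.3
Slice 3: Δl = 2.6/cos33.0° = 3.100 m; N'_3 = 158·cos33.0° = 132.5; c'Δl = 30.07; W sinα = 86.1
Slice 4: Δl = 1.7/cos54.4° = 2.920 m; N'_4 = 44·cos54.4° = 25.6; c'Δl = 28.33; W sinα = 35.8
Σc'Δl = 95.9 kN/m; ΣN' = 264.3 kN/m; ΣW sinα = 143.0 kN/m
Resisting = 95.9 + 264.3·tan35.4° = 95.9 + 187.8 = 283.7 kN/m
FS = 283.7 / 143.0 = 1.985

FS = 1.98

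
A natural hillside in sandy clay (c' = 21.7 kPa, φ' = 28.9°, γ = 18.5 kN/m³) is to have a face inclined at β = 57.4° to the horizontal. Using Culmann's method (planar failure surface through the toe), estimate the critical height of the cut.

Culmann's analysis gives the critical failure plane at α_cr = (β + φ')/2 = (57.4 + 28.9)/2 = 43.1°, and the critical height
H_c = (4c'/γ) · sinβ cosφ' / [1 − cos(β − φ')]
    = (4·21.7/18.5) · sin57.4°·cos28.9° / [1 − cos(28.5°)]
    = 4.692 · 0.8425·0.8755 / [1 − 0.8788]
    = 4.692 · 0.7375 / 0.1212
    = 28.56 m

H_c = 28.56 m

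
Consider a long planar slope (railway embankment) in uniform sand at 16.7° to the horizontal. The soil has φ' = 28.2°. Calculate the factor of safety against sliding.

For a dry cohesionless infinite slope the factor of safety is FS = tanφ' / tanβ.
FS = tan28.2° / tan16.7° = 0.5362 / 0.3000 = 1.787

FS = 1.79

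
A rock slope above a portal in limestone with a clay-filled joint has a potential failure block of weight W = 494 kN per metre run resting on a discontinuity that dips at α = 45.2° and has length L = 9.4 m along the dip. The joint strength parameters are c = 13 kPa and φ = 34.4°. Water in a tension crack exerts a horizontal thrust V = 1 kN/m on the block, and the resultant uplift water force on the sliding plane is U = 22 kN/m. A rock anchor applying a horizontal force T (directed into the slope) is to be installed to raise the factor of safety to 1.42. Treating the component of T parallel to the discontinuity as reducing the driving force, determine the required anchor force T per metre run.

T = 103 kN/m

Resolving forces along and normal to the sliding plane, with the horizontal anchor force T adding T·sinα to the effective normal force and T·cosα acting up the plane against the driving force:
FS = [cL + (W cosα − U − V sinα + T sinα) tanφ] / [W sinα + V cosα − T cosα]
Without the anchor: N' = 325.4 kN/m, driving T_d = 351.2 kN/m, resisting R = 13·9.4 + 325.4·tan34.4° = 345.0 kN/m, FS = 0.98.
Setting FS = 1.42 and solving for T:
1.42·(351.2 − T cos45.2°) = 345.0 + T sin45.2°·tan34.4°
T·(sin45.2°·tan34.4° + 1.42·cos45.2°) = 1.42·351.2 − 345.0
T·(0.7096·0.6847 + 1.42·0.7046) = 498.8 − 345.0 = 153.8
T·1.4864 = 153.8
T = 103.4 kN/m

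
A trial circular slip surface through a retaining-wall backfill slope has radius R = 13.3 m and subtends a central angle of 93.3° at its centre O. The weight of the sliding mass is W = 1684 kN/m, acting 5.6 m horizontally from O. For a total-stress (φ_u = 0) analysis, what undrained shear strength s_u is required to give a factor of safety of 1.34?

FS = s_u·L_a·R / (W·d), so s_u = FS·W·d / (L_a·R).
Arc length L_a = R·θ = 13.3·(93.3°·π/180) = 13.3·1.6284 = 21.66 m
s_u = 1.34·1684·5.6 / (21.66·13.3) = 12636.7 / 288.05 = 43.87 kPa

s_u = 43.9 kPa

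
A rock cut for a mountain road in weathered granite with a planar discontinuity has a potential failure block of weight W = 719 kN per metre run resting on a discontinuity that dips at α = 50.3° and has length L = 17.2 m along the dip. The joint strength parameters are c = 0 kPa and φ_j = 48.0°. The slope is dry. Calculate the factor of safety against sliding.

FS = 0.92

Resolving the block weight along and normal to the plane and applying the Mohr–Coulomb strength on the joint:
N' = W cosα = 719·cos50.3° = 459.3 kN/m
Driving force T = W sinα = 719·sin50.3° = 553.2 kN/m
Resisting force R = c·L + N'·tanφ_j = 0·17.2 + 459.3·tan48.0° = 0.0 + 510.1 = 510.1 kN/m
FS = R / T = 510.1 / 553.2 = 0.922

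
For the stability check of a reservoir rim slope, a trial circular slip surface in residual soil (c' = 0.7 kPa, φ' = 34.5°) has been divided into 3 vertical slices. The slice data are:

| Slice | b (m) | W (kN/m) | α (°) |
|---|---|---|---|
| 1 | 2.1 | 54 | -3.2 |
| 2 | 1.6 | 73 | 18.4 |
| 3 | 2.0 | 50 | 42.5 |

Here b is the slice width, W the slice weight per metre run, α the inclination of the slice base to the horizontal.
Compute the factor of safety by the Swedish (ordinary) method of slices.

Ordinary method of slices: FS = Σ[c'·Δl_i + (W_i cosα_i)·tanφ'] / Σ W_i sinα_i, with Δl_i = b_i / cosα_i.
Slice 1: Δl = 2.1/cos(-3.2°) = 2.103 m; N'_1 = 54·cos(-3.2°) = 53.9; c'Δl = 1.47; W sinα = -3.0
Slice 2: Δl = 1.6/cos18.4° = 1.686 m; N'_2 = 73·cos18.4° = 69.3; c'Δl = 1.18; W sinα = 23.0
Slice 3: Δl = 2.0/cos42.5° = 2.713 m; N'_3 = 50·cos42.5° = 36.9; c'Δl = 1.90; W sinα = 33.8
Σc'Δl = 4.6 kN/m; ΣN' = 160.0 kN/m; ΣW sinα = 53.8 kN/m
Resisting = 4.6 + 160.0·tan34.5° = 4.6 + 110.0 = 114.5 kN/m
FS = 114.5 / 53.8 = 2.129

FS = 2.13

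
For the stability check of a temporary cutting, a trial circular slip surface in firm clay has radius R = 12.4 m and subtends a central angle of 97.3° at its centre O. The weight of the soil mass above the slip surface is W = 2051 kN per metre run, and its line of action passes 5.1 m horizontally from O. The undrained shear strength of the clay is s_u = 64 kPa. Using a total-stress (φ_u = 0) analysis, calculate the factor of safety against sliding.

Taking moments about the centre O, the resisting moment is provided by the undrained shear strength acting along the arc:
Arc length L_a = R·θ = 12.4·(97.3°·π/180) = 12.4·1.6982 = 21.06 m
M_R = s_u·L_a·R = 64·21.06·12.4 = 16711.4 kN·m/m
M_D = W·d = 2051·5.1 = 10460.1 kN·m/m
FS = M_R / M_D = 16711.4 / 10460.1 = 1.598

FS = 1.60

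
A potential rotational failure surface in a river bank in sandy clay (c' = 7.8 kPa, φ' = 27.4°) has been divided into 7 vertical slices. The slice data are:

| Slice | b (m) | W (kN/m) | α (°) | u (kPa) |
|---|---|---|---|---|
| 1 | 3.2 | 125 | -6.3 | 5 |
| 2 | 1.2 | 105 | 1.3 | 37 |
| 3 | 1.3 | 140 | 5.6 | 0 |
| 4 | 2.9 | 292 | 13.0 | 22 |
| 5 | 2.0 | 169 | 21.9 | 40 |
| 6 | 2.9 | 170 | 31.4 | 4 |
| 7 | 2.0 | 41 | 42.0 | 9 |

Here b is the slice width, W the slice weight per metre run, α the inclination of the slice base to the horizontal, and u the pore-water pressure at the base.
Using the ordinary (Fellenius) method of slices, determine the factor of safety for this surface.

FS = 2.08

Ordinary method of slices: FS = Σ[c'·Δl_i + (W_i cosα_i − u_i·Δl_i)·tanφ'] / Σ W_i sinα_i, with Δl_i = b_i / cosα_i.
Slice 1: Δl = 3.2/cos(-6.3°) = 3.219 m; N'_1 = 125·cos(-6.3°) − 5·3.219 = 108.1; c'Δl = 25.11; W sinα = -13.7
Slice 2: Δl = 1.2/cos1.3° = 1.200 m; N'_2 = 105·cos1.3° − 37·1.200 = 60.6; c'Δl = 9.36; W sinα = 2.4
Slice 3: Δl = 1.3/cos5.6° = 1.306 m; N'_3 = 140·cos5.6° − 0·1.306 = 139.3; c'Δl = 10.19; W sinα = 13.7
Slice 4: Δl = 2.9/cos13.0° = 2.976 m; N'_4 = 292·cos13.0° − 22·2.976 = 219.0; c'Δl = 23.21; W sinα = 65.7
Slice 5: Δl = 2.0/cos21.9° = 2.156 m; N'_5 = 169·cos21.9° − 40·2.156 = 70.6; c'Δl = 16.81; W sinα = 63.0
Slice 6: Δl = 2.9/cos31.4° = 3.398 m; N'_6 = 170·cos31.4° − 4·3.398 = 131.5; c'Δl = 26.50; W sinα = 88.6
Slice 7: Δl = 2.0/cos42.0° = 2.691 m; N'_7 = 41·cos42.0° − 9·2.691 = 6.2; c'Δl = 20.99; W sinα = 27.4
Σc'Δl = 132.2 kN/m; ΣN' = 735.4 kN/m; ΣW sinα = 247.1 kN/m
Resisting = 132.2 + 735.4·tan27.4° = 132.2 + 381.2 = 513.4 kN/m
FS = 513.4 / 247.1 = 2.078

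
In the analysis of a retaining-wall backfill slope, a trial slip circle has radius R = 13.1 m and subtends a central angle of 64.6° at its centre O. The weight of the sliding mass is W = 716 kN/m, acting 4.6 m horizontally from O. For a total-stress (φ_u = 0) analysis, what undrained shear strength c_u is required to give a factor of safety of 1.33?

FS = c_u·L_a·R / (W·d), so c_u = FS·W·d / (L_a·R).
Arc length L_a = R·θ = 13.1·(64.6°·π/180) = 13.1·1.1275 = 14.77 m
c_u = 1.33·716·4.6 / (14.77·13.1) = 4380.5 / 193.49 = 22.64 kPa

c_u = 22.6 kPa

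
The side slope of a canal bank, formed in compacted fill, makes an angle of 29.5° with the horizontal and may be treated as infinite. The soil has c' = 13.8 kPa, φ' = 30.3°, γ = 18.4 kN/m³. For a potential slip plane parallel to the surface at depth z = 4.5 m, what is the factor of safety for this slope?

For an infinite slope with a slip plane parallel to the surface (no pore pressure): FS = [c' + γz cos²β tanφ'] / [γz sinβ cosβ].
γz = 18.4·4.5 = 82.80 kN/m²
Numerator = 13.8 + 82.80·cos²29.5°·tan30.3° = 13.8 + 82.80·0.7575·0.5844 = 50.452 kPa
Denominator = 82.80·sin29.5°·cos29.5° = 82.80·0.4924·0.8704 = 35.487 kPa
FS = 50.452 / 35.487 = 1.422

FS = 1.42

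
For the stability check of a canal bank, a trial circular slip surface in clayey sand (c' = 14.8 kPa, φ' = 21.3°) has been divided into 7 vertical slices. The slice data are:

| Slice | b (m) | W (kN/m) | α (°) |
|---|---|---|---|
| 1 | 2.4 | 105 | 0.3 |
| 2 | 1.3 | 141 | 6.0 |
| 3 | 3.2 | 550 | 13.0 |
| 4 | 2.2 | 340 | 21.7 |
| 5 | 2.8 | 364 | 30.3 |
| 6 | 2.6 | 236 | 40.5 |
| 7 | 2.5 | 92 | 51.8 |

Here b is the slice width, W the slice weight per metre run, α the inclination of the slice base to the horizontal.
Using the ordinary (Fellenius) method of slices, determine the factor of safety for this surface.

Ordinary method of slices: FS = Σ[c'·Δl_i + (W_i cosα_i)·tanφ'] / Σ W_i sinα_i, with Δl_i = b_i / cosα_i.
Slice 1: Δl = 2.4/cos0.3° = 2.400 m; N'_1 = 105·cos0.3° = 105.0; c'Δl = 35.52; W sinα = 0.5
Slice 2: Δl = 1.3/cos6.0° = 1.307 m; N'_2 = 141·cos6.0° = 140.2; c'Δl = 19.35; W sinα = 14.7
Slice 3: Δl = 3.2/cos13.0° = 3.284 m; N'_3 = 550·cos13.0° = 535.9; c'Δl = 48.61; W sinα = 123.7
Slice 4: Δl = 2.2/cos21.7° = 2.368 m; N'_4 = 340·cos21.7° = 315.9; c'Δl = 35.04; W sinα = 125.7
Slice 5: Δl = 2.8/cos30.3° = 3.243 m; N'_5 = 364·cos30.3° = 314.3; c'Δl = 48.00; W sinα = 183.6
Slice 6: Δl = 2.6/cos40.5° = 3.419 m; N'_6 = 236·cos40.5° = 179.5; c'Δl = 50.60; W sinα = 153.3
Slice 7: Δl = 2.5/cos51.8° = 4.043 m; N'_7 = 92·cos51.8° = 56.9; c'Δl = 59.83; W sinα = 72.3
Σc'Δl = 296.9 kN/m; ΣN' = 1647.7 kN/m; ΣW sinα = 673.9 kN/m
Resisting = 296.9 + 1647.7·tan21.3° = 296.9 + 642.4 = 939.3 kN/m
FS = 939.3 / 673.9 = 1.394

FS = 1.39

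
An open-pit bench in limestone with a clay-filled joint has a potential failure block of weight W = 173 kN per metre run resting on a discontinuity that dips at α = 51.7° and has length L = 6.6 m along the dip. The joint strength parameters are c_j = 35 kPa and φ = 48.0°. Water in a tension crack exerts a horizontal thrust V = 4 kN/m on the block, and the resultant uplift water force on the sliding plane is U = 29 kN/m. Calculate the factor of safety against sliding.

Resolving the block weight along and normal to the plane and applying the Mohr–Coulomb strength on the joint:
N' = W cosα − U − V sinα = 173·cos51.7° − 29 − 4·sin51.7° = 75.1 kN/m
Driving force T = W sinα + V cosα = 173·sin51.7° + 4·cos51.7° = 138.2 kN/m
Resisting force R = c_j·L + N'·tanφ = 35·6.6 + 75.1·tan48.0° = 231.0 + 83.4 = 314.4 kN/m
FS = R / T = 314.4 / 138.2 = 2.274

FS = 2.27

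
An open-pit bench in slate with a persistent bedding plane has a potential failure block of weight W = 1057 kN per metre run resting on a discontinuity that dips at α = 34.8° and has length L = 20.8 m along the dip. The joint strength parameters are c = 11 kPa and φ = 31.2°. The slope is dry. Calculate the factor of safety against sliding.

FS = 1.25

Resolving the block weight along and normal to the plane and applying the Mohr–Coulomb strength on the joint:
N' = W cosα = 1057·cos34.8° = 868.0 kN/m
Driving force T = W sinα = 1057·sin34.8° = 603.2 kN/m
Resisting force R = c·L + N'·tanφ = 11·20.8 + 868.0·tan31.2° = 228.8 + 525.7 = 754.5 kN/m
FS = R / T = 754.5 / 603.2 = 1.251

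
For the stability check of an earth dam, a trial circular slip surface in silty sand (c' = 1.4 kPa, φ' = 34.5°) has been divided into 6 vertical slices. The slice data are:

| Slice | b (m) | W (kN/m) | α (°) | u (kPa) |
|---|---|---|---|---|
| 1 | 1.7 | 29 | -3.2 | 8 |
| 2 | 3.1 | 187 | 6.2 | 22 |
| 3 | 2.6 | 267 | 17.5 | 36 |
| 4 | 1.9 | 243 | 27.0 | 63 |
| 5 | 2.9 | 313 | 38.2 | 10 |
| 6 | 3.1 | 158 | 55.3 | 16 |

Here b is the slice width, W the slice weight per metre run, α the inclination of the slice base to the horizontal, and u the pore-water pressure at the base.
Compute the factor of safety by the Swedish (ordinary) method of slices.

Ordinary method of slices: FS = Σ[c'·Δl_i + (W_i cosα_i − u_i·Δl_i)·tanφ'] / Σ W_i sinα_i, with Δl_i = b_i / cosα_i.
Slice 1: Δl = 1.7/cos(-3.2°) = 1.703 m; N'_1 = 29·cos(-3.2°) − 8·1.703 = 15.3; c'Δl = 2.38; W sinα = -1.6
Slice 2: Δl = 3.1/cos6.2° = 3.118 m; N'_2 = 187·cos6.2° − 22·3.118 = 117.3; c'Δl = 4.37; W sinα = 20.2
Slice 3: Δl = 2.6/cos17.5° = 2.726 m; N'_3 = 267·cos17.5° − 36·2.726 = 156.5; c'Δl = 3.82; W sinα = 80.3
Slice 4: Δl = 1.9/cos27.0° = 2.132 m; N'_4 = 243·cos27.0° − 63·2.132 = 82.2; c'Δl = 2.99; W sinα = 110.3
Slice 5: Δl = 2.9/cos38.2° = 3.690 m; N'_5 = 313·cos38.2° − 10·3.690 = 209.1; c'Δl = 5.17; W sinα = 193.6
Slice 6: Δl = 3.1/cos55.3° = 5.445 m; N'_6 = 158·cos55.3° − 16·5.445 = 2.8; c'Δl = 7.62; W sinα = 129.9
Σc'Δl = 26.3 kN/m; ΣN' = 583.2 kN/m; ΣW sinα = 532.6 kN/m
Resisting = 26.3 + 583.2·tan34.5° = 26.3 + 400.8 = 427.2 kN/m
FS = 427.2 / 532.6 = 0.802

FS = 0.80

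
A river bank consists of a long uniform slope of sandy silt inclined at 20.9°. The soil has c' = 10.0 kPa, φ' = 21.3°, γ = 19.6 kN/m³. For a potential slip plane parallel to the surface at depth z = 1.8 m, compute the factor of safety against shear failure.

FS = 1.87

For an infinite slope with a slip plane parallel to the surface (no pore pressure): FS = [c' + γz cos²β tanφ'] / [γz sinβ cosβ].
γz = 19.6·1.8 = 35.28 kN/m²
Numerator = 10.0 + 35.28·cos²20.9°·tan21.3° = 10.0 + 35.28·0.8727·0.3899 = 22.005 kPa
Denominator = 35.28·sin20.9°·cos20.9° = 35.28·0.3567·0.9342 = 11.758 kPa
FS = 22.005 / 11.758 = 1.872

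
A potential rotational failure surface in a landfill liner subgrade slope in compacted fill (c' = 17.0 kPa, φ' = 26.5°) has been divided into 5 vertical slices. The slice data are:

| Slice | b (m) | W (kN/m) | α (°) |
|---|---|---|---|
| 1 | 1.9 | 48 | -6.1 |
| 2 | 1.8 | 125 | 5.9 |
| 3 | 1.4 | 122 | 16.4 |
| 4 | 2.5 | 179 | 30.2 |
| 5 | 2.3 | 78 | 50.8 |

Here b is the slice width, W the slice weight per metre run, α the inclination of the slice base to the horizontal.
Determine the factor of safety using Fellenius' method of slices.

FS = 2.31

Ordinary method of slices: FS = Σ[c'·Δl_i + (W_i cosα_i)·tanφ'] / Σ W_i sinα_i, with Δl_i = b_i / cosα_i.
Slice 1: Δl = 1.9/cos(-6.1°) = 1.911 m; N'_1 = 48·cos(-6.1°) = 47.7; c'Δl = 32.48; W sinα = -5.1
Slice 2: Δl = 1.8/cos5.9° = 1.810 m; N'_2 = 125·cos5.9° = 124.3; c'Δl = 30.76; W sinα = 12.8
Slice 3: Δl = 1.4/cos16.4° = 1.459 m; N'_3 = 122·cos16.4° = 117.0; c'Δl = 24.81; W sinα = 34.4
Slice 4: Δl = 2.5/cos30.2° = 2.893 m; N'_4 = 179·cos30.2° = 154.7; c'Δl = 49.17; W sinα = 90.0
Slice 5: Δl = 2.3/cos50.8° = 3.639 m; N'_5 = 78·cos50.8° = 49.3; c'Δl = 61.86; W sinα = 60.4
Σc'Δl = 199.1 kN/m; ΣN' = 493.1 kN/m; ΣW sinα = 192.7 kN/m
Resisting = 199.1 + 493.1·tan26.5° = 199.1 + 245.9 = 444.9 kN/m
FS = 444.9 / 192.7 = 2.309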